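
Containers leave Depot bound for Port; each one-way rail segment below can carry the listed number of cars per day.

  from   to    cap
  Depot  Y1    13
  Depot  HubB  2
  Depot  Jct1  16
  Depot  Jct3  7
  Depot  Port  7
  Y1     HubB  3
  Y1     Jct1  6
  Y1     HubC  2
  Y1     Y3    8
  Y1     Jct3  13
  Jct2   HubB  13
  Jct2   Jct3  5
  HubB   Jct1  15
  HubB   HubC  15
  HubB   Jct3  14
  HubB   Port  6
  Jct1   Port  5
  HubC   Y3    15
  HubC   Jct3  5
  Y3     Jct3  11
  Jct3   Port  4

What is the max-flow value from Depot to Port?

21

Augment Depot→Port: bottleneck 7, flow now 7.
Augment Depot→HubB→Port: bottleneck 2, flow now 9.
Augment Depot→Jct1→Port: bottleneck 5, flow now 14.
Augment Depot→Jct3→Port: bottleneck 4, flow now 18.
Augment Depot→Y1→HubB→Port: bottleneck 3, flow now 21.
No augmenting path remains; maximum flow = 21.
In the residual graph, reachable from Depot: {Depot, Y1, Jct1, HubC, Y3, Jct3}.
Min-cut edges: Depot→HubB (2), Depot→Port (7), Y1→HubB (3), Jct1→Port (5), Jct3→Port (4); capacity 2 + 7 + 3 + 5 + 4 = 21.
This cut is saturated, so no flow can exceed 21.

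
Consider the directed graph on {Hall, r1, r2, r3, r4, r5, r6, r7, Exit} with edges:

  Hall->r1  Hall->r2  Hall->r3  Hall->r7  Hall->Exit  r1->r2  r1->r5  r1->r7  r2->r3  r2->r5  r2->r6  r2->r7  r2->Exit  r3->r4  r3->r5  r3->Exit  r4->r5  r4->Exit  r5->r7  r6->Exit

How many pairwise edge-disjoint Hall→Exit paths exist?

Assign every edge capacity 1; by Menger, the answer equals the max flow.
Path Hall→Exit (+1); total 1.
Path Hall→r2→Exit (+1); total 2.
Path Hall→r3→Exit (+1); total 3.
Path Hall→r1→r2→r6→Exit (+1); total 4.
No residual Hall→Exit path; max flow = 4.
Certifying cut of size 4: {Hall→Exit, Hall→r1, Hall→r2, Hall→r3}.

4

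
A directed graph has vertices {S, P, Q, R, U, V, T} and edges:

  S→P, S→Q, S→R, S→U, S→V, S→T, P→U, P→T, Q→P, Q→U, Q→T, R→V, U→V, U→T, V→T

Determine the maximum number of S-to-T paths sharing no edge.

Assign every edge capacity 1; by Menger, the answer equals the max flow.
Path S→T (+1); total 1.
Path S→P→T (+1); total 2.
Path S→Q→T (+1); total 3.
Path S→U→T (+1); total 4.
Path S→V→T (+1); total 5.
No residual S→T path; max flow = 5.
Certifying cut of size 5: {S→P, S→Q, S→T, S→U, V→T}.

5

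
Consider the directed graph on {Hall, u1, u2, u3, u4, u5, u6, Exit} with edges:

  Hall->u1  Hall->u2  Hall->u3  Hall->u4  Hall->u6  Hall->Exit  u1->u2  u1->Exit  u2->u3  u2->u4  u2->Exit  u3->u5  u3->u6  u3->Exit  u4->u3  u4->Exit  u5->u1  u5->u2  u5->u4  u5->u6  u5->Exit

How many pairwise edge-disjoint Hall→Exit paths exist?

5

Assign every edge capacity 1; by Menger, the answer equals the max flow.
Path Hall→Exit (+1); total 1.
Path Hall→u1→Exit (+1); total 2.
Path Hall→u2→Exit (+1); total 3.
Path Hall→u3→Exit (+1); total 4.
Path Hall→u4→Exit (+1); total 5.
No residual Hall→Exit path; max flow = 5.
Certifying cut of size 5: {Hall→Exit, Hall→u1, Hall→u2, Hall→u3, Hall→u4}.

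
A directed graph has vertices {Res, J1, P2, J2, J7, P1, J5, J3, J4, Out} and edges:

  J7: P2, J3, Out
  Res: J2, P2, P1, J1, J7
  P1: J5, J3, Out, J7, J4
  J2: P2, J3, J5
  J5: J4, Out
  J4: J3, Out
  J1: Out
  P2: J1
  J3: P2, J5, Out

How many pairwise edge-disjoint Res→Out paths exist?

Assign every edge capacity 1; by Menger, the answer equals the max flow.
Path Res→J1→Out (+1); total 1.
Path Res→J7→Out (+1); total 2.
Path Res→P1→Out (+1); total 3.
Path Res→J2→J5→Out (+1); total 4.
No residual Res→Out path; max flow = 4.
Certifying cut of size 4: {J1→Out, Res→J2, Res→J7, Res→P1}.

4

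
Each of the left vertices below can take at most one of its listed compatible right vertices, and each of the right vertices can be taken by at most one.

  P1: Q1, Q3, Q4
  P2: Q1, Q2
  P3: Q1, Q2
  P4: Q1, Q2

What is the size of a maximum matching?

Unit-capacity flow: source→left, listed edges, right→sink; max matching = max flow.
Augmenting path P1→Q1 (+1); matched 1.
Augmenting path P2→Q2 (+1); matched 2.
Augmenting path P3→Q1→P1→Q3 (+1); matched 3.
No augmenting path remains; maximum matching = 3.
König certificate: {P1, Q1, Q2} is a vertex cover of size 3 (every listed pair touches it), so no matching can be larger.

3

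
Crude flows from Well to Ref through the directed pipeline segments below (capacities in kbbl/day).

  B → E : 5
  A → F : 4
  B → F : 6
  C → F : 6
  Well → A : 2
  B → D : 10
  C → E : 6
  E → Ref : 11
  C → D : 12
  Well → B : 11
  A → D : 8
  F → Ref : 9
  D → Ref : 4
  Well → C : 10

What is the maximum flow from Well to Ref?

Augment Well→A→D→Ref: bottleneck 2, flow now 2.
Augment Well→B→D→Ref: bottleneck 2, flow now 4.
Augment Well→B→E→Ref: bottleneck 5, flow now 9.
Augment Well→B→F→Ref: bottleneck 4, flow now 13.
Augment Well→C→E→Ref: bottleneck 6, flow now 19.
Augment Well→C→F→Ref: bottleneck 4, flow now 23.
No augmenting path remains; maximum flow = 23.
In the residual graph, reachable from Well: {Well}.
Min-cut edges: Well→A (2), Well→B (11), Well→C (10); capacity 2 + 11 + 10 = 23.
This cut is saturated, so no flow can exceed 23.

23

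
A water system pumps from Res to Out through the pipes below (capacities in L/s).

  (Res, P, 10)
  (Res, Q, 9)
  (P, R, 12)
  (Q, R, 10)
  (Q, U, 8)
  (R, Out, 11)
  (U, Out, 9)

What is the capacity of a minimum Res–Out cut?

Augment Res→P→R→Out: bottleneck 10, flow now 10.
Augment Res→Q→R→Out: bottleneck 1, flow now 11.
Augment Res→Q→U→Out: bottleneck 8, flow now 19.
No augmenting path remains; maximum flow = 19.
By max-flow min-cut, the minimum cut capacity equals the max flow.
In the residual graph, reachable from Res: {Res}.
Min-cut edges: Res→P (10), Res→Q (9); capacity 10 + 9 = 19.

19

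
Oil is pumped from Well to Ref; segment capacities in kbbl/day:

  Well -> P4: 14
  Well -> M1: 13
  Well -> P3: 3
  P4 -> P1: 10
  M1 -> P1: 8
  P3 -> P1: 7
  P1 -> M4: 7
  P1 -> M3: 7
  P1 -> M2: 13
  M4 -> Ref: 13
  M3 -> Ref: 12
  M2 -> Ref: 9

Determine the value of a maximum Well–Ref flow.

Augment Well→P4→P1→M4→Ref: bottleneck 7, flow now 7.
Augment Well→P4→P1→M3→Ref: bottleneck 3, flow now 10.
Augment Well→M1→P1→M3→Ref: bottleneck 4, flow now 14.
Augment Well→M1→P1→M2→Ref: bottleneck 4, flow now 18.
Augment Well→P3→P1→M2→Ref: bottleneck 3, flow now 21.
No augmenting path remains; maximum flow = 21.
In the residual graph, reachable from Well: {Well, P4, M1}.
Min-cut edges: Well→P3 (3), P4→P1 (10), M1→P1 (8); capacity 3 + 10 + 8 = 21.
This cut is saturated, so no flow can exceed 21.

21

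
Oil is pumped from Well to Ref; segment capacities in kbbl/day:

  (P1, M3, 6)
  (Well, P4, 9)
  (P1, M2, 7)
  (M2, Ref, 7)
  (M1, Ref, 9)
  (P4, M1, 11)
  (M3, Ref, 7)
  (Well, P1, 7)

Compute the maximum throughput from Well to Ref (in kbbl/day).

16

Augment Well→P4→M1→Ref: bottleneck 9, flow now 9.
Augment Well→P1→M3→Ref: bottleneck 6, flow now 15.
Augment Well→P1→M2→Ref: bottleneck 1, flow now 16.
No augmenting path remains; maximum flow = 16.
In the residual graph, reachable from Well: {Well}.
Min-cut edges: Well→P4 (9), Well→P1 (7); capacity 9 + 7 = 16.
This cut is saturated, so no flow can exceed 16.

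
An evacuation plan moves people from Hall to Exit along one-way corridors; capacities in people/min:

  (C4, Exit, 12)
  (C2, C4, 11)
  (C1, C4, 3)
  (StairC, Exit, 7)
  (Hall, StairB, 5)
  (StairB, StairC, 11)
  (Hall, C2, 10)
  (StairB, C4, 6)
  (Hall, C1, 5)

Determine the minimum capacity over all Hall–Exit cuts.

17

Augment Hall→C1→C4→Exit: bottleneck 3, flow now 3.
Augment Hall→StairB→StairC→Exit: bottleneck 5, flow now 8.
Augment Hall→C2→C4→Exit: bottleneck 9, flow now 17.
No augmenting path remains; maximum flow = 17.
By max-flow min-cut, the minimum cut capacity equals the max flow.
In the residual graph, reachable from Hall: {Hall, C1, C2, C4}.
Min-cut edges: Hall→StairB (5), C4→Exit (12); capacity 5 + 12 = 17.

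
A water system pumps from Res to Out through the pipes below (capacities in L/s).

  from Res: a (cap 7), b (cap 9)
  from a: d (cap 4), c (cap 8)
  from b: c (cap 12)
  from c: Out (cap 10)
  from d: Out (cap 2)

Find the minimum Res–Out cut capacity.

Augment Res→a→c→Out: bottleneck 7, flow now 7.
Augment Res→b→c→Out: bottleneck 3, flow now 10.
Augment Res→b→c→a→d→Out: bottleneck 2, flow now 12. (uses reverse residual edge)
No augmenting path remains; maximum flow = 12.
By max-flow min-cut, the minimum cut capacity equals the max flow.
In the residual graph, reachable from Res: {Res, a, b, c, d}.
Min-cut edges: c→Out (10), d→Out (2); capacity 10 + 2 = 12.

12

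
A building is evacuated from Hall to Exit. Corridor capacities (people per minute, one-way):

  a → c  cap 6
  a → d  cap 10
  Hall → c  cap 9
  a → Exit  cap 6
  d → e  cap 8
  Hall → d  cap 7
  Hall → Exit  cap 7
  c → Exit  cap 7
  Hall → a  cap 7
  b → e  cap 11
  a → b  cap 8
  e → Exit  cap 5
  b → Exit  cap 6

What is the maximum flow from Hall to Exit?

26

Augment Hall→Exit: bottleneck 7, flow now 7.
Augment Hall→a→Exit: bottleneck 6, flow now 13.
Augment Hall→c→Exit: bottleneck 7, flow now 20.
Augment Hall→a→b→Exit: bottleneck 1, flow now 21.
Augment Hall→d→e→Exit: bottleneck 5, flow now 26.
No augmenting path remains; maximum flow = 26.
In the residual graph, reachable from Hall: {Hall, c, d, e}.
Min-cut edges: Hall→a (7), Hall→Exit (7), c→Exit (7), e→Exit (5); capacity 7 + 7 + 7 + 5 = 26.
This cut is saturated, so no flow can exceed 26.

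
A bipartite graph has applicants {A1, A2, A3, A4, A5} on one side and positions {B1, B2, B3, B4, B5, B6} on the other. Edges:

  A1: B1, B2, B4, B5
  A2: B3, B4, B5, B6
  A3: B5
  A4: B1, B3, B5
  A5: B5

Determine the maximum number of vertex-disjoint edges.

Unit-capacity flow: source→left, listed edges, right→sink; max matching = max flow.
Augmenting path A1→B1 (+1); matched 1.
Augmenting path A2→B3 (+1); matched 2.
Augmenting path A3→B5 (+1); matched 3.
Augmenting path A4→B1→A1→B2 (+1); matched 4.
No augmenting path remains; maximum matching = 4.
König certificate: {A1, A2, A4, B5} is a vertex cover of size 4 (every listed pair touches it), so no matching can be larger.

4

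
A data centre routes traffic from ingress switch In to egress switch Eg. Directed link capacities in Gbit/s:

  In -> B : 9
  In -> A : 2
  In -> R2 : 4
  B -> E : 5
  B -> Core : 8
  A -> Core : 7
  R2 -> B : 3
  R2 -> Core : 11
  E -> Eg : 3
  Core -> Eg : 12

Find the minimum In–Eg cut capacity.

Augment In→B→E→Eg: bottleneck 3, flow now 3.
Augment In→B→Core→Eg: bottleneck 6, flow now 9.
Augment In→A→Core→Eg: bottleneck 2, flow now 11.
Augment In→R2→Core→Eg: bottleneck 4, flow now 15.
No augmenting path remains; maximum flow = 15.
By max-flow min-cut, the minimum cut capacity equals the max flow.
In the residual graph, reachable from In: {In}.
Min-cut edges: In→B (9), In→A (2), In→R2 (4); capacity 9 + 2 + 4 = 15.

15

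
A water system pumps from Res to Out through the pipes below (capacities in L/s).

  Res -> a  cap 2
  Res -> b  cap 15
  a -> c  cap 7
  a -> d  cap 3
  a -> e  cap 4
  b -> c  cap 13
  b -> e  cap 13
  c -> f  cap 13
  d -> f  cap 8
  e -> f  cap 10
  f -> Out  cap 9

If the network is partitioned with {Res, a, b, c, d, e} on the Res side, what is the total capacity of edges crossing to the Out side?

Edges leaving {Res, a, b, c, d, e}: c→f (13), d→f (8), e→f (10).
Cut capacity = 13 + 8 + 10 = 31.

31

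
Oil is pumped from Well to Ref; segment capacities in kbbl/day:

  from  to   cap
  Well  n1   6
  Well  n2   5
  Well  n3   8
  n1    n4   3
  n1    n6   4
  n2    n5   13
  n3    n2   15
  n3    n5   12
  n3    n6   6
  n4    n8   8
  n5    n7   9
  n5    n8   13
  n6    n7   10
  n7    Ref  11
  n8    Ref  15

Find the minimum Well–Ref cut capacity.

Augment Well→n1→n4→n8→Ref: bottleneck 3, flow now 3.
Augment Well→n1→n6→n7→Ref: bottleneck 3, flow now 6.
Augment Well→n2→n5→n7→Ref: bottleneck 5, flow now 11.
Augment Well→n3→n5→n7→Ref: bottleneck 3, flow now 14.
Augment Well→n3→n5→n8→Ref: bottleneck 5, flow now 19.
No augmenting path remains; maximum flow = 19.
By max-flow min-cut, the minimum cut capacity equals the max flow.
In the residual graph, reachable from Well: {Well}.
Min-cut edges: Well→n1 (6), Well→n2 (5), Well→n3 (8); capacity 6 + 5 + 8 = 19.

19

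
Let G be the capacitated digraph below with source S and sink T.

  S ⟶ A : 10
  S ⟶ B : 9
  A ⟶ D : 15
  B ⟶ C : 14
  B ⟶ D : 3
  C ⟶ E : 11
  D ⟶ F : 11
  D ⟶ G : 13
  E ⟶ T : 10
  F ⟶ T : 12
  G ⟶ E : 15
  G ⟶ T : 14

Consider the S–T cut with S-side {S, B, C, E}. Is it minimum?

Given cut capacity: 10 + 3 + 10 = 23.
Augment S→A→D→F→T: bottleneck 10, flow now 10.
Augment S→B→C→E→T: bottleneck 9, flow now 19.
No augmenting path remains; maximum flow = 19.
In the residual graph, reachable from S: {S}.
Min-cut edges: S→A (10), S→B (9); capacity 10 + 9 = 19.
Cut capacity 23 exceeds the max flow 19, so it is not minimum.

No — its capacity is 23, but the minimum cut has capacity 19.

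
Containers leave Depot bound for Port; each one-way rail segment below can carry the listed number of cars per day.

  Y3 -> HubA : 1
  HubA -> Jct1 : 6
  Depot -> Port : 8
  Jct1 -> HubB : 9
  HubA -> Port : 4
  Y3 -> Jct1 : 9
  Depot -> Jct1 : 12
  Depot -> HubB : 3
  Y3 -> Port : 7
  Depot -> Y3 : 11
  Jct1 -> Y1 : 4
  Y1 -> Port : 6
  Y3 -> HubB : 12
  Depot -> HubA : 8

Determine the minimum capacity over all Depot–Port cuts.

Augment Depot→Port: bottleneck 8, flow now 8.
Augment Depot→HubA→Port: bottleneck 4, flow now 12.
Augment Depot→Y3→Port: bottleneck 7, flow now 19.
Augment Depot→Jct1→Y1→Port: bottleneck 4, flow now 23.
No augmenting path remains; maximum flow = 23.
By max-flow min-cut, the minimum cut capacity equals the max flow.
In the residual graph, reachable from Depot: {Depot, HubA, Y3, Jct1, HubB}.
Min-cut edges: Depot→Port (8), HubA→Port (4), Y3→Port (7), Jct1→Y1 (4); capacity 8 + 4 + 7 + 4 = 23.

23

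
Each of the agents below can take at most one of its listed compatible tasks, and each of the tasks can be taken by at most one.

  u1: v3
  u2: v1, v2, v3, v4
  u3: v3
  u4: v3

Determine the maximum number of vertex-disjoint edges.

2

Unit-capacity flow: source→left, listed edges, right→sink; max matching = max flow.
Augmenting path u1→v3 (+1); matched 1.
Augmenting path u2→v1 (+1); matched 2.
No augmenting path remains; maximum matching = 2.
König certificate: {u2, v3} is a vertex cover of size 2 (every listed pair touches it), so no matching can be larger.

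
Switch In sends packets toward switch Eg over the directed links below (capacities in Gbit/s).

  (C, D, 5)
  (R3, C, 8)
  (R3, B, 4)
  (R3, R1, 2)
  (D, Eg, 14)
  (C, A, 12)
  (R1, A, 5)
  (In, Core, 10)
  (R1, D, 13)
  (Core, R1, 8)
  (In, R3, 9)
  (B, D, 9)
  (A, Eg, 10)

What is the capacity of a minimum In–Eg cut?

Augment In→R3→C→A→Eg: bottleneck 8, flow now 8.
Augment In→R3→B→D→Eg: bottleneck 1, flow now 9.
Augment In→Core→R1→A→Eg: bottleneck 2, flow now 11.
Augment In→Core→R1→D→Eg: bottleneck 6, flow now 17.
No augmenting path remains; maximum flow = 17.
By max-flow min-cut, the minimum cut capacity equals the max flow.
In the residual graph, reachable from In: {In, Core}.
Min-cut edges: In→R3 (9), Core→R1 (8); capacity 9 + 8 = 17.

17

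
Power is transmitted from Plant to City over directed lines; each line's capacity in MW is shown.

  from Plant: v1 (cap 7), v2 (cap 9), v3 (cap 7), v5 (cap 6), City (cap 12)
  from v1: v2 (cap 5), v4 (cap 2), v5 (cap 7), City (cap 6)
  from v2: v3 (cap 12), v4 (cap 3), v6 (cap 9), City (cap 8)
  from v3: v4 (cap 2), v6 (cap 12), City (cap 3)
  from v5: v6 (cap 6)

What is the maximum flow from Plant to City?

29

Augment Plant→City: bottleneck 12, flow now 12.
Augment Plant→v1→City: bottleneck 6, flow now 18.
Augment Plant→v2→City: bottleneck 8, flow now 26.
Augment Plant→v3→City: bottleneck 3, flow now 29.
No augmenting path remains; maximum flow = 29.
In the residual graph, reachable from Plant: {Plant, v1, v2, v3, v4, v5, v6}.
Min-cut edges: Plant→City (12), v1→City (6), v2→City (8), v3→City (3); capacity 12 + 6 + 8 + 3 = 29.
This cut is saturated, so no flow can exceed 29.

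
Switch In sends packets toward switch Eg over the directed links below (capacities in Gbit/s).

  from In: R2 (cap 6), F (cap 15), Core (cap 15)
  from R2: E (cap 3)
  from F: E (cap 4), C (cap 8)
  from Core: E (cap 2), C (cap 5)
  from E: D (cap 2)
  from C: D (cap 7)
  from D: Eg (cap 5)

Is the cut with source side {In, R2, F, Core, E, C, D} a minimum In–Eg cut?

Yes — it is a minimum cut (capacity 5).

Given cut capacity: 5 = 5.
Augment In→R2→E→D→Eg: bottleneck 2, flow now 2.
Augment In→F→C→D→Eg: bottleneck 3, flow now 5.
No augmenting path remains; maximum flow = 5.
Cut capacity 5 equals the max flow, so it is a minimum cut.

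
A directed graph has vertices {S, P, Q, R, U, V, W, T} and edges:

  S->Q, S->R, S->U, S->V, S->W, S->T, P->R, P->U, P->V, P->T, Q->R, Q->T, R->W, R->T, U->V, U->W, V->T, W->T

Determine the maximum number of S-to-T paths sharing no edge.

5

Assign every edge capacity 1; by Menger, the answer equals the max flow.
Path S→T (+1); total 1.
Path S→Q→T (+1); total 2.
Path S→R→T (+1); total 3.
Path S→V→T (+1); total 4.
Path S→W→T (+1); total 5.
No residual S→T path; max flow = 5.
Certifying cut of size 5: {S→Q, S→R, S→T, V→T, W→T}.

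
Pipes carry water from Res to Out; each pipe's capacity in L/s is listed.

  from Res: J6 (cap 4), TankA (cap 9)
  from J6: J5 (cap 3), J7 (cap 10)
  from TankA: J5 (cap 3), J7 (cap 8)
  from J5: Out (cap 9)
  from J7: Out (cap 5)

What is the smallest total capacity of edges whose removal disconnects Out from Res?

Augment Res→J6→J5→Out: bottleneck 3, flow now 3.
Augment Res→J6→J7→Out: bottleneck 1, flow now 4.
Augment Res→TankA→J5→Out: bottleneck 3, flow now 7.
Augment Res→TankA→J7→Out: bottleneck 4, flow now 11.
No augmenting path remains; maximum flow = 11.
By max-flow min-cut, the minimum cut capacity equals the max flow.
In the residual graph, reachable from Res: {Res, J6, TankA, J7}.
Min-cut edges: J6→J5 (3), TankA→J5 (3), J7→Out (5); capacity 3 + 3 + 5 = 11.

11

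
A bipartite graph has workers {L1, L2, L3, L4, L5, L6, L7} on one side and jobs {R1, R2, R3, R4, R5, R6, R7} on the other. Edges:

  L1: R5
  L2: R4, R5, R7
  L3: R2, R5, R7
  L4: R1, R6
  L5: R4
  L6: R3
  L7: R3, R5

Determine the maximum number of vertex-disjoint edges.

6

Unit-capacity flow: source→left, listed edges, right→sink; max matching = max flow.
Augmenting path L1→R5 (+1); matched 1.
Augmenting path L2→R4 (+1); matched 2.
Augmenting path L3→R2 (+1); matched 3.
Augmenting path L4→R1 (+1); matched 4.
Augmenting path L6→R3 (+1); matched 5.
Augmenting path L5→R4→L2→R7 (+1); matched 6.
No augmenting path remains; maximum matching = 6.
König certificate: {L2, L3, L4, L5, R3, R5} is a vertex cover of size 6 (every listed pair touches it), so no matching can be larger.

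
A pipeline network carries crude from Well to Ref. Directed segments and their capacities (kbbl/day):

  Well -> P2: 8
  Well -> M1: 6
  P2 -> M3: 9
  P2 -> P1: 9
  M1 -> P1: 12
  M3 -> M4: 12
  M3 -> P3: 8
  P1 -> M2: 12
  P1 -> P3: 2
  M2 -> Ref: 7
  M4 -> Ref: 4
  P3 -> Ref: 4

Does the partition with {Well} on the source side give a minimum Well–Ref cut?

Given cut capacity: 8 + 6 = 14.
Augment Well→P2→M3→M4→Ref: bottleneck 4, flow now 4.
Augment Well→P2→M3→P3→Ref: bottleneck 4, flow now 8.
Augment Well→M1→P1→M2→Ref: bottleneck 6, flow now 14.
No augmenting path remains; maximum flow = 14.
Cut capacity 14 equals the max flow, so it is a minimum cut.

Yes — it is a minimum cut (capacity 14).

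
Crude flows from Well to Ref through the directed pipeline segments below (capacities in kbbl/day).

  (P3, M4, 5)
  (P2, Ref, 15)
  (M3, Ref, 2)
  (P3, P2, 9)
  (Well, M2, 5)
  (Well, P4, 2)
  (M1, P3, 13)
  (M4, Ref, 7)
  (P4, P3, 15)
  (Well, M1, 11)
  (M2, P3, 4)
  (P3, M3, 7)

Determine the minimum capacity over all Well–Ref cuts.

16

Augment Well→M2→P3→M3→Ref: bottleneck 2, flow now 2.
Augment Well→M2→P3→M4→Ref: bottleneck 2, flow now 4.
Augment Well→M1→P3→M4→Ref: bottleneck 3, flow now 7.
Augment Well→M1→P3→P2→Ref: bottleneck 8, flow now 15.
Augment Well→P4→P3→P2→Ref: bottleneck 1, flow now 16.
No augmenting path remains; maximum flow = 16.
By max-flow min-cut, the minimum cut capacity equals the max flow.
In the residual graph, reachable from Well: {Well, M2, M1, P4, P3, M3}.
Min-cut edges: P3→M4 (5), P3→P2 (9), M3→Ref (2); capacity 5 + 9 + 2 = 16.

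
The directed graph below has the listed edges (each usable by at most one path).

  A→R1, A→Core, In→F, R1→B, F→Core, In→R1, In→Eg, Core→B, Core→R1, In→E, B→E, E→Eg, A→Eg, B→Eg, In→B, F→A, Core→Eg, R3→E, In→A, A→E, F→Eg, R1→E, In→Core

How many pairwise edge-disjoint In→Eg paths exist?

6

Assign every edge capacity 1; by Menger, the answer equals the max flow.
Path In→Eg (+1); total 1.
Path In→F→Eg (+1); total 2.
Path In→A→Eg (+1); total 3.
Path In→Core→Eg (+1); total 4.
Path In→B→Eg (+1); total 5.
Path In→E→Eg (+1); total 6.
No residual In→Eg path; max flow = 6.
Certifying cut of size 6: {B→Eg, E→Eg, In→A, In→Core, In→Eg, In→F}.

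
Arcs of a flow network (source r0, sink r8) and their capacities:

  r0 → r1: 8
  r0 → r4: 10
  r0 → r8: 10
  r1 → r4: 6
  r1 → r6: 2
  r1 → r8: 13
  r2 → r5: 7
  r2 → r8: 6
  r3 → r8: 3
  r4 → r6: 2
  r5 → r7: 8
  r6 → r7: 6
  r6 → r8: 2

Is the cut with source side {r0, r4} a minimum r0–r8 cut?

Yes — it is a minimum cut (capacity 20).

Given cut capacity: 8 + 10 + 2 = 20.
Augment r0→r8: bottleneck 10, flow now 10.
Augment r0→r1→r8: bottleneck 8, flow now 18.
Augment r0→r4→r6→r8: bottleneck 2, flow now 20.
No augmenting path remains; maximum flow = 20.
Cut capacity 20 equals the max flow, so it is a minimum cut.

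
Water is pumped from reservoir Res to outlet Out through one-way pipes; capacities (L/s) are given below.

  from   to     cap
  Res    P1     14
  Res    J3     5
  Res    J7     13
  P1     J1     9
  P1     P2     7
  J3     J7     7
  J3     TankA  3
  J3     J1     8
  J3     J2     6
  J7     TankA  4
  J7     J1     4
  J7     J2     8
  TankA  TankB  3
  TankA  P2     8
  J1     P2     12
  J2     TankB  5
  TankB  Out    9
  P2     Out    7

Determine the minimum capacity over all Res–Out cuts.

15

Augment Res→P1→P2→Out: bottleneck 7, flow now 7.
Augment Res→J3→TankA→TankB→Out: bottleneck 3, flow now 10.
Augment Res→J3→J2→TankB→Out: bottleneck 2, flow now 12.
Augment Res→J7→J2→TankB→Out: bottleneck 3, flow now 15.
No augmenting path remains; maximum flow = 15.
By max-flow min-cut, the minimum cut capacity equals the max flow.
In the residual graph, reachable from Res: {Res, P1, J3, J7, TankA, J1, J2, P2}.
Min-cut edges: TankA→TankB (3), J2→TankB (5), P2→Out (7); capacity 3 + 5 + 7 = 15.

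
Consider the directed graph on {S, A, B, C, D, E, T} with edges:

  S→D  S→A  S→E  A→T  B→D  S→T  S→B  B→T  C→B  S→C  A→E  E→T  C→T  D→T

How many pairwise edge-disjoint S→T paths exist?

6

Assign every edge capacity 1; by Menger, the answer equals the max flow.
Path S→T (+1); total 1.
Path S→A→T (+1); total 2.
Path S→B→T (+1); total 3.
Path S→C→T (+1); total 4.
Path S→D→T (+1); total 5.
Path S→E→T (+1); total 6.
No residual S→T path; max flow = 6.
Certifying cut of size 6: {S→A, S→B, S→C, S→D, S→E, S→T}.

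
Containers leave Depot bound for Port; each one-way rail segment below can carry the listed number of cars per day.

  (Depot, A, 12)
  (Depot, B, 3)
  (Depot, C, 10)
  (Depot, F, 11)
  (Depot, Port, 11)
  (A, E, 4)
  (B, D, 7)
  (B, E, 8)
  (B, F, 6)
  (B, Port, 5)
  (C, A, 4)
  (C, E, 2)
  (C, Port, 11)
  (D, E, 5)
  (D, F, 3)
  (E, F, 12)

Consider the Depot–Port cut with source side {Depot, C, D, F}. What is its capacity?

Edges leaving {Depot, C, D, F}: Depot→A (12), Depot→B (3), Depot→Port (11), C→A (4), C→E (2), C→Port (11), D→E (5).
Cut capacity = 12 + 3 + 11 + 4 + 2 + 11 + 5 = 48.

48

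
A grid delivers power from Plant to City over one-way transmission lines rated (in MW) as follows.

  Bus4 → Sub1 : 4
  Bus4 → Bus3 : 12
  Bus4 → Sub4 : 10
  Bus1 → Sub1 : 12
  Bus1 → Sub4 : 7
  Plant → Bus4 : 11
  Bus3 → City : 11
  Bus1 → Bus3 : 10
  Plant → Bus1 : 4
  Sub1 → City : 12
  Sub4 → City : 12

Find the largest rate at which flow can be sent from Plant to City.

Augment Plant→Bus1→Bus3→City: bottleneck 4, flow now 4.
Augment Plant→Bus4→Bus3→City: bottleneck 7, flow now 11.
Augment Plant→Bus4→Sub1→City: bottleneck 4, flow now 15.
No augmenting path remains; maximum flow = 15.
In the residual graph, reachable from Plant: {Plant}.
Min-cut edges: Plant→Bus1 (4), Plant→Bus4 (11); capacity 4 + 11 = 15.
This cut is saturated, so no flow can exceed 15.

15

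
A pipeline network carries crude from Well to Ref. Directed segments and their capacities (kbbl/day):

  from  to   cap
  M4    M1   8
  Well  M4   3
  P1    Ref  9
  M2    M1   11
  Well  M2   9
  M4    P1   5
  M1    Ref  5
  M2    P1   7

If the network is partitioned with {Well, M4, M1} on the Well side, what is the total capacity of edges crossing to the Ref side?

19

Edges leaving {Well, M4, M1}: Well→M2 (9), M4→P1 (5), M1→Ref (5).
Cut capacity = 9 + 5 + 5 = 19.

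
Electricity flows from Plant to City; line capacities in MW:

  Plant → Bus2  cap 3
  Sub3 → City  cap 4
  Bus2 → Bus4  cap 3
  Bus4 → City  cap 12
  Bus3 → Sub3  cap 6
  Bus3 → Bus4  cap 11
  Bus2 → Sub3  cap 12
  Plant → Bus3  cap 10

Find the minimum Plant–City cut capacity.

Augment Plant→Bus2→Sub3→City: bottleneck 3, flow now 3.
Augment Plant→Bus3→Sub3→City: bottleneck 1, flow now 4.
Augment Plant→Bus3→Bus4→City: bottleneck 9, flow now 13.
No augmenting path remains; maximum flow = 13.
By max-flow min-cut, the minimum cut capacity equals the max flow.
In the residual graph, reachable from Plant: {Plant}.
Min-cut edges: Plant→Bus2 (3), Plant→Bus3 (10); capacity 3 + 10 = 13.

13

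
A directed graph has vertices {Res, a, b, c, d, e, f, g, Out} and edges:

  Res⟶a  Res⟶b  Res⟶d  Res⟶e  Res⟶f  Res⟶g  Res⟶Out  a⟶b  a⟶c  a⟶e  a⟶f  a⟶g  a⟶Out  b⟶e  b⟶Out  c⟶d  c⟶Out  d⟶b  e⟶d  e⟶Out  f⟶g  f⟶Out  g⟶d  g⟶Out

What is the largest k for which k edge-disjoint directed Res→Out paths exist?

Assign every edge capacity 1; by Menger, the answer equals the max flow.
Path Res→Out (+1); total 1.
Path Res→a→Out (+1); total 2.
Path Res→b→Out (+1); total 3.
Path Res→e→Out (+1); total 4.
Path Res→f→Out (+1); total 5.
Path Res→g→Out (+1); total 6.
No residual Res→Out path; max flow = 6.
Certifying cut of size 6: {Res→Out, Res→a, Res→f, Res→g, b→Out, e→Out}.

6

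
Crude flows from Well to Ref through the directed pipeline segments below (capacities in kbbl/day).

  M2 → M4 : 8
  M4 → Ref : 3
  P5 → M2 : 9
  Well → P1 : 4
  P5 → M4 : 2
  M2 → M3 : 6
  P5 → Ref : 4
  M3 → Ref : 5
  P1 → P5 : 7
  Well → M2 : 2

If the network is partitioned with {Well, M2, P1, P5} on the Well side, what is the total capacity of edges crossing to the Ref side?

20

Edges leaving {Well, M2, P1, P5}: M2→M4 (8), M2→M3 (6), P5→M4 (2), P5→Ref (4).
Cut capacity = 8 + 6 + 2 + 4 = 20.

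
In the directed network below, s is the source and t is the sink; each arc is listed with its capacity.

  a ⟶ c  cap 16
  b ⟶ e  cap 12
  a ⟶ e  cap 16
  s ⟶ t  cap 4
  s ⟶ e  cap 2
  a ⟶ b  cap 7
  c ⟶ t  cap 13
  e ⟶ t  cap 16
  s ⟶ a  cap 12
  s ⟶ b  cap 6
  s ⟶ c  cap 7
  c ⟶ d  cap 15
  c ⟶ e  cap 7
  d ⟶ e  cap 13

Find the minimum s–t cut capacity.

Augment s→t: bottleneck 4, flow now 4.
Augment s→c→t: bottleneck 7, flow now 11.
Augment s→e→t: bottleneck 2, flow now 13.
Augment s→a→c→t: bottleneck 6, flow now 19.
Augment s→a→e→t: bottleneck 6, flow now 25.
Augment s→b→e→t: bottleneck 6, flow now 31.
No augmenting path remains; maximum flow = 31.
By max-flow min-cut, the minimum cut capacity equals the max flow.
In the residual graph, reachable from s: {s}.
Min-cut edges: s→a (12), s→b (6), s→c (7), s→e (2), s→t (4); capacity 12 + 6 + 7 + 2 + 4 = 31.

31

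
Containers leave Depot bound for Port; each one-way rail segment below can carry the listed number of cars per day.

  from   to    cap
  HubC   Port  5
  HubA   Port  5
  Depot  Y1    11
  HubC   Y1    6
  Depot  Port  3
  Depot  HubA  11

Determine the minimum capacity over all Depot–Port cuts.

Augment Depot→Port: bottleneck 3, flow now 3.
Augment Depot→HubA→Port: bottleneck 5, flow now 8.
No augmenting path remains; maximum flow = 8.
By max-flow min-cut, the minimum cut capacity equals the max flow.
In the residual graph, reachable from Depot: {Depot, HubA, Y1}.
Min-cut edges: Depot→Port (3), HubA→Port (5); capacity 3 + 5 = 8.

8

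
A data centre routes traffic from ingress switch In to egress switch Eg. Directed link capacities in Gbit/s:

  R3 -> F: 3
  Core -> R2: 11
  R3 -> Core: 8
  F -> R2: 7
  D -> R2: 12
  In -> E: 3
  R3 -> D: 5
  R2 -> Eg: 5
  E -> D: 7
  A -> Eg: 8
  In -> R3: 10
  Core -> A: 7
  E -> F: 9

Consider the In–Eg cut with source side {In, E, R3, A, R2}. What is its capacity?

45

Edges leaving {In, E, R3, A, R2}: E→D (7), E→F (9), R3→D (5), R3→F (3), R3→Core (8), A→Eg (8), R2→Eg (5).
Cut capacity = 7 + 9 + 5 + 3 + 8 + 8 + 5 = 45.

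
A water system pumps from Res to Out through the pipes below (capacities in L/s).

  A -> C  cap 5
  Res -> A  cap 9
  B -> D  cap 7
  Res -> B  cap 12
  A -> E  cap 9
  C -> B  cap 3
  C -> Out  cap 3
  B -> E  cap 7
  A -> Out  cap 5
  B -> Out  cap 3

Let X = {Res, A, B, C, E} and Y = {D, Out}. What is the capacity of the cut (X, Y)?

18

Edges leaving {Res, A, B, C, E}: A→Out (5), B→D (7), B→Out (3), C→Out (3).
Cut capacity = 5 + 7 + 3 + 3 = 18.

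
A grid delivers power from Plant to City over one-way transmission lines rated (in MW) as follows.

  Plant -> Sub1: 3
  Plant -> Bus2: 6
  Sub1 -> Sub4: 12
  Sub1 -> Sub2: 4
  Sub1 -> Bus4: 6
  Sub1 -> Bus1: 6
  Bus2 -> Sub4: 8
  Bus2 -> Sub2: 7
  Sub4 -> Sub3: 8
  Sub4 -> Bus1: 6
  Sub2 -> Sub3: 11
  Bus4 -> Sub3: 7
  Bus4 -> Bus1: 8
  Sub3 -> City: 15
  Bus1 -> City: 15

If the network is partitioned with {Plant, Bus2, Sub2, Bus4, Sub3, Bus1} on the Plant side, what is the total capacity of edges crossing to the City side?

Edges leaving {Plant, Bus2, Sub2, Bus4, Sub3, Bus1}: Plant→Sub1 (3), Bus2→Sub4 (8), Sub3→City (15), Bus1→City (15).
Cut capacity = 3 + 8 + 15 + 15 = 41.

41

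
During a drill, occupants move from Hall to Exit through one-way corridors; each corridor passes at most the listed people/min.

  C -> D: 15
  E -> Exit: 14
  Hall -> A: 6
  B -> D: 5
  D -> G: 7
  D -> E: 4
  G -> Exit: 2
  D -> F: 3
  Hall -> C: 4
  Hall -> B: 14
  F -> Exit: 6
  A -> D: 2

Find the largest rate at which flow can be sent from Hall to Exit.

9

Augment Hall→A→D→E→Exit: bottleneck 2, flow now 2.
Augment Hall→B→D→E→Exit: bottleneck 2, flow now 4.
Augment Hall→B→D→F→Exit: bottleneck 3, flow now 7.
Augment Hall→C→D→G→Exit: bottleneck 2, flow now 9.
No augmenting path remains; maximum flow = 9.
In the residual graph, reachable from Hall: {Hall, A, B, C, D, G}.
Min-cut edges: D→E (4), D→F (3), G→Exit (2); capacity 4 + 3 + 2 = 9.
This cut is saturated, so no flow can exceed 9.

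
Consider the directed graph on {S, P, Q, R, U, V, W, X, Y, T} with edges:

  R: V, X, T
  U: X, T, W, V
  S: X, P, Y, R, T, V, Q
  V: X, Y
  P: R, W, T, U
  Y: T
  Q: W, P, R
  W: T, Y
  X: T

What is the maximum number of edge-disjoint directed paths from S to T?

Assign every edge capacity 1; by Menger, the answer equals the max flow.
Path S→T (+1); total 1.
Path S→P→T (+1); total 2.
Path S→R→T (+1); total 3.
Path S→X→T (+1); total 4.
Path S→Y→T (+1); total 5.
Path S→Q→W→T (+1); total 6.
No residual S→T path; max flow = 6.
Certifying cut of size 6: {S→P, S→Q, S→R, S→T, X→T, Y→T}.

6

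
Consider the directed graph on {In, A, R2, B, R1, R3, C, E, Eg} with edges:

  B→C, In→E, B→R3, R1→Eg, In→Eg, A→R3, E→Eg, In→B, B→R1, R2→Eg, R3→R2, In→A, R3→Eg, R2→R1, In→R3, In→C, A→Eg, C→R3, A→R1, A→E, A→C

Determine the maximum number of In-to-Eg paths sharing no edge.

6

Assign every edge capacity 1; by Menger, the answer equals the max flow.
Path In→Eg (+1); total 1.
Path In→A→Eg (+1); total 2.
Path In→R3→Eg (+1); total 3.
Path In→E→Eg (+1); total 4.
Path In→B→R1→Eg (+1); total 5.
Path In→C→R3→R2→Eg (+1); total 6.
No residual In→Eg path; max flow = 6.
Certifying cut of size 6: {In→A, In→B, In→C, In→E, In→Eg, In→R3}.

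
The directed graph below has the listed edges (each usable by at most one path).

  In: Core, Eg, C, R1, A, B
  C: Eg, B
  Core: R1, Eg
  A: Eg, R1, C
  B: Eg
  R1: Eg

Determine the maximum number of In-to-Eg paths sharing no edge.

Assign every edge capacity 1; by Menger, the answer equals the max flow.
Path In→Eg (+1); total 1.
Path In→C→Eg (+1); total 2.
Path In→Core→Eg (+1); total 3.
Path In→A→Eg (+1); total 4.
Path In→B→Eg (+1); total 5.
Path In→R1→Eg (+1); total 6.
No residual In→Eg path; max flow = 6.
Certifying cut of size 6: {In→A, In→B, In→C, In→Core, In→Eg, In→R1}.

6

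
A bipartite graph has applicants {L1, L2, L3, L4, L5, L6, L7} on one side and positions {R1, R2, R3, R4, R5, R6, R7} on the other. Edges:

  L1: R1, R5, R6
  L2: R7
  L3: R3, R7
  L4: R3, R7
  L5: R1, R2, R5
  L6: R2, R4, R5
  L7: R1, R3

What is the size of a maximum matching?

Unit-capacity flow: source→left, listed edges, right→sink; max matching = max flow.
Augmenting path L1→R1 (+1); matched 1.
Augmenting path L2→R7 (+1); matched 2.
Augmenting path L3→R3 (+1); matched 3.
Augmenting path L5→R2 (+1); matched 4.
Augmenting path L6→R4 (+1); matched 5.
Augmenting path L7→R1→L1→R5 (+1); matched 6.
No augmenting path remains; maximum matching = 6.
König certificate: {L1, L5, L6, L7, R3, R7} is a vertex cover of size 6 (every listed pair touches it), so no matching can be larger.

6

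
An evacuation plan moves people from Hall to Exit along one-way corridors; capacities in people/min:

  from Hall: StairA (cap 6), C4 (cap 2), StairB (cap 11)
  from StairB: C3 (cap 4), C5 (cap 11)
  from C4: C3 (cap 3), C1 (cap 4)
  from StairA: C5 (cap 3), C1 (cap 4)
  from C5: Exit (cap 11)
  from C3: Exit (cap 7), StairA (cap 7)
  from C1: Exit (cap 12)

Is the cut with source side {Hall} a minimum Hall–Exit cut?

Yes — it is a minimum cut (capacity 19).

Given cut capacity: 11 + 2 + 6 = 19.
Augment Hall→StairB→C5→Exit: bottleneck 11, flow now 11.
Augment Hall→C4→C3→Exit: bottleneck 2, flow now 13.
Augment Hall→StairA→C1→Exit: bottleneck 4, flow now 17.
Augment Hall→StairA→C5→StairB→C3→Exit: bottleneck 2, flow now 19. (uses reverse residual edge)
No augmenting path remains; maximum flow = 19.
Cut capacity 19 equals the max flow, so it is a minimum cut.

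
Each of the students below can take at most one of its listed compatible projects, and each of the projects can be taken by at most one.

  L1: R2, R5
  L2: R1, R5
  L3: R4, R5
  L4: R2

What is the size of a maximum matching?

Unit-capacity flow: source→left, listed edges, right→sink; max matching = max flow.
Augmenting path L1→R2 (+1); matched 1.
Augmenting path L2→R1 (+1); matched 2.
Augmenting path L3→R4 (+1); matched 3.
Augmenting path L4→R2→L1→R5 (+1); matched 4.
No augmenting path remains; maximum matching = 4.
König certificate: {L1, L2, L3, L4} is a vertex cover of size 4 (every listed pair touches it), so no matching can be larger.

4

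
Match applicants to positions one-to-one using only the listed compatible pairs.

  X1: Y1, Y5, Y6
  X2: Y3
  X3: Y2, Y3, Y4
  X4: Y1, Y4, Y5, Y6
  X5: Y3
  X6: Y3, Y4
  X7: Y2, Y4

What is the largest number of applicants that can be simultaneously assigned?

5

Unit-capacity flow: source→left, listed edges, right→sink; max matching = max flow.
Augmenting path X1→Y1 (+1); matched 1.
Augmenting path X2→Y3 (+1); matched 2.
Augmenting path X3→Y2 (+1); matched 3.
Augmenting path X4→Y4 (+1); matched 4.
Augmenting path X6→Y4→X4→Y5 (+1); matched 5.
No augmenting path remains; maximum matching = 5.
König certificate: {X1, X4, Y2, Y3, Y4} is a vertex cover of size 5 (every listed pair touches it), so no matching can be larger.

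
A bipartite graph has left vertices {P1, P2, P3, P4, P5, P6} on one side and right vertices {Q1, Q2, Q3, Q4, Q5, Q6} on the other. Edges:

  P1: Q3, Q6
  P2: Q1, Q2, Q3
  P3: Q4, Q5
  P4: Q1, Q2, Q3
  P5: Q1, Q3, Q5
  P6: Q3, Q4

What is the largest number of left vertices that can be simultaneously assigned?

Unit-capacity flow: source→left, listed edges, right→sink; max matching = max flow.
Augmenting path P1→Q3 (+1); matched 1.
Augmenting path P2→Q1 (+1); matched 2.
Augmenting path P3→Q4 (+1); matched 3.
Augmenting path P4→Q2 (+1); matched 4.
Augmenting path P5→Q5 (+1); matched 5.
Augmenting path P6→Q3→P1→Q6 (+1); matched 6.
No augmenting path remains; maximum matching = 6.
König certificate: {P1, P2, P3, P4, P5, P6} is a vertex cover of size 6 (every listed pair touches it), so no matching can be larger.

6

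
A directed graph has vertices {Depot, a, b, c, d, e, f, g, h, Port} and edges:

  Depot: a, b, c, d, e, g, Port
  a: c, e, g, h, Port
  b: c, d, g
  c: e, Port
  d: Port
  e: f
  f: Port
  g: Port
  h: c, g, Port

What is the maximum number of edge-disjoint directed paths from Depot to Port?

6

Assign every edge capacity 1; by Menger, the answer equals the max flow.
Path Depot→Port (+1); total 1.
Path Depot→a→Port (+1); total 2.
Path Depot→c→Port (+1); total 3.
Path Depot→d→Port (+1); total 4.
Path Depot→g→Port (+1); total 5.
Path Depot→e→f→Port (+1); total 6.
No residual Depot→Port path; max flow = 6.
Certifying cut of size 6: {Depot→Port, Depot→a, c→Port, d→Port, e→f, g→Port}.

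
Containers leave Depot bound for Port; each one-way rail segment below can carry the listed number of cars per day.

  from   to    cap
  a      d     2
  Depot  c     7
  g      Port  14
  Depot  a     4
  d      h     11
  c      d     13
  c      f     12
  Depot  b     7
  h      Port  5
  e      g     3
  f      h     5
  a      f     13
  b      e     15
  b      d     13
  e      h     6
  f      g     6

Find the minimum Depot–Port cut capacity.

14

Augment Depot→a→d→h→Port: bottleneck 2, flow now 2.
Augment Depot→a→f→g→Port: bottleneck 2, flow now 4.
Augment Depot→b→d→h→Port: bottleneck 3, flow now 7.
Augment Depot→b→e→g→Port: bottleneck 3, flow now 10.
Augment Depot→c→f→g→Port: bottleneck 4, flow now 14.
No augmenting path remains; maximum flow = 14.
By max-flow min-cut, the minimum cut capacity equals the max flow.
In the residual graph, reachable from Depot: {Depot, a, b, c, d, e, f, h}.
Min-cut edges: e→g (3), f→g (6), h→Port (5); capacity 3 + 6 + 5 = 14.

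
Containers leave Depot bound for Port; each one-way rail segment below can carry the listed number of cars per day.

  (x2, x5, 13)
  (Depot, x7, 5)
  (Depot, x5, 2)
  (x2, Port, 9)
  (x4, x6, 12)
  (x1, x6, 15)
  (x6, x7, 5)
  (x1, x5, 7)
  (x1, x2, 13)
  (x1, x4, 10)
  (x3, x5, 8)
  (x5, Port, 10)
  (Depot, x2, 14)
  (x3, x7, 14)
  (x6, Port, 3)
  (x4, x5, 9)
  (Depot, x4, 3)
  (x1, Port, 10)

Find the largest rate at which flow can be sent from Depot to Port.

19

Augment Depot→x2→Port: bottleneck 9, flow now 9.
Augment Depot→x5→Port: bottleneck 2, flow now 11.
Augment Depot→x2→x5→Port: bottleneck 5, flow now 16.
Augment Depot→x4→x5→Port: bottleneck 3, flow now 19.
No augmenting path remains; maximum flow = 19.
In the residual graph, reachable from Depot: {Depot, x7}.
Min-cut edges: Depot→x2 (14), Depot→x4 (3), Depot→x5 (2); capacity 14 + 3 + 2 = 19.
This cut is saturated, so no flow can exceed 19.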